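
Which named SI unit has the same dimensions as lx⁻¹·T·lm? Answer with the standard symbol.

lx = m⁻²·cd.
So lx⁻¹ = m²·cd⁻¹.
T = kg·s⁻²·A⁻¹.
lm = cd.
Combining: lx⁻¹·T·lm = (m²·cd⁻¹) · (kg·s⁻²·A⁻¹) · cd = kg·m²·s⁻²·A⁻¹.
kg·m²·s⁻²·A⁻¹ is the base-SI form of the weber.

Wb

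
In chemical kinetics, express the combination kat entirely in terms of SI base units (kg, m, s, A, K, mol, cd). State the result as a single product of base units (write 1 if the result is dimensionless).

kat = mol/s = s⁻¹·mol (catalytic activity).

s⁻¹·mol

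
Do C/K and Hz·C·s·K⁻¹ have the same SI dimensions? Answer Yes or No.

Left side:
  C = s·A.
  Combining: C·K⁻¹ = (s·A) · K⁻¹ = s·A·K⁻¹.
Right side:
  Hz = 1/s = s⁻¹ (frequency is cycles per second).
  C = A·s = s·A (charge = current × time).
  Combining: Hz·C·s·K⁻¹ = s⁻¹ · (s·A) · s · K⁻¹ = s·A·K⁻¹.
Both reduce to s·A·K⁻¹.

Yes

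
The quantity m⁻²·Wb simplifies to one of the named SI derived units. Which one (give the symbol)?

Wb = kg·m²·s⁻²·A⁻¹.
Combining: m⁻²·Wb = m⁻² · (kg·m²·s⁻²·A⁻¹) = kg·s⁻²·A⁻¹.
kg·s⁻²·A⁻¹ is the base-SI form of the tesla.

T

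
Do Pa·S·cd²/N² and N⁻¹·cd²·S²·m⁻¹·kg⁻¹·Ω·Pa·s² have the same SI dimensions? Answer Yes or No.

Yes

Left side:
  Pa = kg·m⁻¹·s⁻².
  S = kg⁻¹·m⁻²·s³·A².
  N = kg·m·s⁻².
  So N⁻² = kg⁻²·m⁻²·s⁴.
  Combining: Pa·S·cd²·N⁻² = (kg·m⁻¹·s⁻²) · (kg⁻¹·m⁻²·s³·A²) · cd² · (kg⁻²·m⁻²·s⁴) = kg⁻²·m⁻⁵·s⁵·A²·cd².
Right side:
  N = kg·m·s⁻².
  So N⁻¹ = kg⁻¹·m⁻¹·s².
  S = kg⁻¹·m⁻²·s³·A².
  So S² = kg⁻²·m⁻⁴·s⁶·A⁴.
  Ω = kg·m²·s⁻³·A⁻².
  Pa = kg·m⁻¹·s⁻².
  Combining: N⁻¹·cd²·S²·m⁻¹·kg⁻¹·Ω·Pa·s² = (kg⁻¹·m⁻¹·s²) · cd² · (kg⁻²·m⁻⁴·s⁶·A⁴) · m⁻¹ · kg⁻¹ · (kg·m²·s⁻³·A⁻²) · (kg·m⁻¹·s⁻²) · s² = kg⁻²·m⁻⁵·s⁵·A²·cd².
Both reduce to kg⁻²·m⁻⁵·s⁵·A²·cd².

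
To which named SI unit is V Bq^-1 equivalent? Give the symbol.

Wb

V = kg·m²·s⁻³·A⁻¹.
Bq = s⁻¹.
So Bq⁻¹ = s.
Combining: V·Bq⁻¹ = (kg·m²·s⁻³·A⁻¹) · s = kg·m²·s⁻²·A⁻¹.
kg·m²·s⁻²·A⁻¹ is the base-SI form of the weber.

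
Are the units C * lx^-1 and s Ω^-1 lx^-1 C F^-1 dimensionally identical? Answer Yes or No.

Left side:
  C = s·A.
  lx = m⁻²·cd.
  So lx⁻¹ = m²·cd⁻¹.
  Combining: C·lx⁻¹ = (s·A) · (m²·cd⁻¹) = m²·s·A·cd⁻¹.
Right side:
  Ω = V/A (resistance = voltage per current),
      = kg·m²·s⁻³·A⁻².
  So Ω⁻¹ = kg⁻¹·m⁻²·s³·A².
  lx = lm/m² (illuminance = luminous flux per area),
      = m⁻²·cd.
  So lx⁻¹ = m²·cd⁻¹.
  C = A·s = s·A (charge = current × time).
  F = C/V (capacitance = charge per voltage),
      = A·s/(kg·m²·s⁻³·A⁻¹) (substituting C and V),
      = kg⁻¹·m⁻²·s⁴·A².
  So F⁻¹ = kg·m²·s⁻⁴·A⁻².
  Combining: s·Ω⁻¹·lx⁻¹·C·F⁻¹ = s · (kg⁻¹·m⁻²·s³·A²) · (m²·cd⁻¹) · (s·A) · (kg·m²·s⁻⁴·A⁻²) = m²·s·A·cd⁻¹.
Both reduce to m²·s·A·cd⁻¹.

Yes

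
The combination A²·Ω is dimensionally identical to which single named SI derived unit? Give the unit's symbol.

W

Ω = V/A (resistance = voltage per current),
    = kg·m²·s⁻³·A⁻².
Combining: A²·Ω = A² · (kg·m²·s⁻³·A⁻²) = kg·m²·s⁻³.
kg·m²·s⁻³ is the base-SI form of the watt.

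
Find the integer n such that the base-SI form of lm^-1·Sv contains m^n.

2

lm = cd.
So lm⁻¹ = cd⁻¹.
Sv = m²·s⁻².
Combining: lm⁻¹·Sv = cd⁻¹ · (m²·s⁻²) = m²·s⁻²·cd⁻¹.
The exponent of m is 2.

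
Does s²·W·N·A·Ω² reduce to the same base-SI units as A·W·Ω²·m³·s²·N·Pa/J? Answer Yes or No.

Yes

Left side:
  W = J/s (power = energy per time),
      = kg·m²·s⁻³.
  N = kg·m/s² = kg·m·s⁻² (force = mass × acceleration).
  Ω = V/A (resistance = voltage per current),
      = kg·m²·s⁻³·A⁻².
  So Ω² = kg²·m⁴·s⁻⁶·A⁻⁴.
  Combining: s²·W·N·A·Ω² = s² · (kg·m²·s⁻³) · (kg·m·s⁻²) · A · (kg²·m⁴·s⁻⁶·A⁻⁴) = kg⁴·m⁷·s⁻⁹·A⁻³.
Right side:
  J = N·m (work = force × distance),
      = kg·m²·s⁻².
  So J⁻¹ = kg⁻¹·m⁻²·s².
  W = J/s (power = energy per time),
      = kg·m²·s⁻³.
  Ω = V/A (resistance = voltage per current),
      = kg·m²·s⁻³·A⁻².
  So Ω² = kg²·m⁴·s⁻⁶·A⁻⁴.
  N = kg·m/s² = kg·m·s⁻² (force = mass × acceleration).
  Pa = N/m² (pressure = force per area),
      = kg·m⁻¹·s⁻².
  Combining: A·J⁻¹·W·Ω²·m³·s²·N·Pa = A · (kg⁻¹·m⁻²·s²) · (kg·m²·s⁻³) · (kg²·m⁴·s⁻⁶·A⁻⁴) · m³ · s² · (kg·m·s⁻²) · (kg·m⁻¹·s⁻²) = kg⁴·m⁷·s⁻⁹·A⁻³.
Both reduce to kg⁴·m⁷·s⁻⁹·A⁻³.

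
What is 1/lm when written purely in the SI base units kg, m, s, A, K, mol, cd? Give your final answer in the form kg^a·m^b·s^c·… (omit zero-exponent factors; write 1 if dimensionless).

lm = cd.
So lm⁻¹ = cd⁻¹.

cd⁻¹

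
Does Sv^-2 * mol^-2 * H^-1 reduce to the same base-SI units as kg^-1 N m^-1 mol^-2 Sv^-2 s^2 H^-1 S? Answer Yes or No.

No

Left side:
  Sv = J/kg (equivalent dose = energy per mass),
      = m²·s⁻².
  So Sv⁻² = m⁻⁴·s⁴.
  H = Wb/A (inductance = flux per current),
      = kg·m²·s⁻²·A⁻².
  So H⁻¹ = kg⁻¹·m⁻²·s²·A².
  Combining: Sv⁻²·mol⁻²·H⁻¹ = (m⁻⁴·s⁴) · mol⁻² · (kg⁻¹·m⁻²·s²·A²) = kg⁻¹·m⁻⁶·s⁶·A²·mol⁻².
Right side:
  N = kg·m/s² = kg·m·s⁻² (force = mass × acceleration).
  Sv = J/kg (equivalent dose = energy per mass),
      = m²·s⁻².
  So Sv⁻² = m⁻⁴·s⁴.
  H = Wb/A (inductance = flux per current),
      = kg·m²·s⁻²·A⁻².
  So H⁻¹ = kg⁻¹·m⁻²·s²·A².
  S = 1/Ω (conductance is reciprocal resistance),
      = kg⁻¹·m⁻²·s³·A².
  Combining: kg⁻¹·N·m⁻¹·mol⁻²·Sv⁻²·s²·H⁻¹·S = kg⁻¹ · (kg·m·s⁻²) · m⁻¹ · mol⁻² · (m⁻⁴·s⁴) · s² · (kg⁻¹·m⁻²·s²·A²) · (kg⁻¹·m⁻²·s³·A²) = kg⁻²·m⁻⁸·s⁹·A⁴·mol⁻².
Left is kg⁻¹·m⁻⁶·s⁶·A²·mol⁻²; right is kg⁻²·m⁻⁸·s⁹·A⁴·mol⁻² — different.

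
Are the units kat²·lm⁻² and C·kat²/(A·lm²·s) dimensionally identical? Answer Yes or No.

Yes

Left side:
  kat = s⁻¹·mol.
  So kat² = s⁻²·mol².
  lm = cd.
  So lm⁻² = cd⁻².
  Combining: kat²·lm⁻² = (s⁻²·mol²) · cd⁻² = s⁻²·mol²·cd⁻².
Right side:
  lm = cd.
  So lm⁻² = cd⁻².
  C = s·A.
  kat = s⁻¹·mol.
  So kat² = s⁻²·mol².
  Combining: A⁻¹·lm⁻²·C·kat²·s⁻¹ = A⁻¹ · cd⁻² · (s·A) · (s⁻²·mol²) · s⁻¹ = s⁻²·mol²·cd⁻².
Both reduce to s⁻²·mol²·cd⁻².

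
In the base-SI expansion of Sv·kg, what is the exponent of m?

2

Sv = m²·s⁻².
Combining: Sv·kg = (m²·s⁻²) · kg = kg·m²·s⁻².
The exponent of m is 2.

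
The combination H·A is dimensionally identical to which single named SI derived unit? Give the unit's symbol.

Wb

H = Wb/A (inductance = flux per current),
    = kg·m²·s⁻²·A⁻².
Combining: H·A = (kg·m²·s⁻²·A⁻²) · A = kg·m²·s⁻²·A⁻¹.
kg·m²·s⁻²·A⁻¹ is the base-SI form of the weber.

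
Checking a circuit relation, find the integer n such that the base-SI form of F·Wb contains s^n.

F = C/V (capacitance = charge per voltage),
    = A·s/(kg·m²·s⁻³·A⁻¹) (substituting C and V),
    = kg⁻¹·m⁻²·s⁴·A².
Wb = V·s (flux: a volt is a weber per second),
    = kg·m²·s⁻²·A⁻¹.
Combining: F·Wb = (kg⁻¹·m⁻²·s⁴·A²) · (kg·m²·s⁻²·A⁻¹) = s²·A.
The exponent of s is 2.

2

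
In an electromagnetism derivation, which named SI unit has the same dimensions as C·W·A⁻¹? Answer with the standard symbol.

J

C = s·A.
W = kg·m²·s⁻³.
Combining: C·W·A⁻¹ = (s·A) · (kg·m²·s⁻³) · A⁻¹ = kg·m²·s⁻².
kg·m²·s⁻² is the base-SI form of the joule.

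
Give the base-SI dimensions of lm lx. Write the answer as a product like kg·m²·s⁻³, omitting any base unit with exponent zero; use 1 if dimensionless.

lm = cd·sr = cd (luminous flux; sr is dimensionless).
lx = lm/m² (illuminance = luminous flux per area),
    = m⁻²·cd.
Combining: lm·lx = cd · (m⁻²·cd) = m⁻²·cd².

m⁻²·cd²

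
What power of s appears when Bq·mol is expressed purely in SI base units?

Bq = s⁻¹.
Combining: Bq·mol = s⁻¹ · mol = s⁻¹·mol.
The exponent of s is -1.

-1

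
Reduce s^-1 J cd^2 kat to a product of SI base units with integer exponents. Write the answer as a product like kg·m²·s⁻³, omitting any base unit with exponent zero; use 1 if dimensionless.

kg·m²·s⁻⁴·mol·cd²

J = N·m (work = force × distance),
    = kg·m²·s⁻².
kat = mol/s = s⁻¹·mol (catalytic activity).
Combining: s⁻¹·J·cd²·kat = s⁻¹ · (kg·m²·s⁻²) · cd² · (s⁻¹·mol) = kg·m²·s⁻⁴·mol·cd².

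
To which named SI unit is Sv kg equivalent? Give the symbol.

J

Sv = J/kg (equivalent dose = energy per mass),
    = m²·s⁻².
Combining: Sv·kg = (m²·s⁻²) · kg = kg·m²·s⁻².
kg·m²·s⁻² is the base-SI form of the joule.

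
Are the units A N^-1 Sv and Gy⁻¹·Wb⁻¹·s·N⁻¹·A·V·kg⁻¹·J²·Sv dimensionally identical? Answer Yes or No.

No

Left side:
  N = kg·m·s⁻².
  So N⁻¹ = kg⁻¹·m⁻¹·s².
  Sv = m²·s⁻².
  Combining: A·N⁻¹·Sv = A · (kg⁻¹·m⁻¹·s²) · (m²·s⁻²) = kg⁻¹·m·A.
Right side:
  Gy = J/kg (absorbed dose = energy per mass),
      = m²·s⁻².
  So Gy⁻¹ = m⁻²·s².
  Wb = V·s (flux: a volt is a weber per second),
      = kg·m²·s⁻²·A⁻¹.
  So Wb⁻¹ = kg⁻¹·m⁻²·s²·A.
  N = kg·m/s² = kg·m·s⁻² (force = mass × acceleration).
  So N⁻¹ = kg⁻¹·m⁻¹·s².
  V = W/A (potential = power per current),
      = kg·m²·s⁻³·A⁻¹.
  J = N·m (work = force × distance),
      = kg·m²·s⁻².
  So J² = kg²·m⁴·s⁻⁴.
  Sv = J/kg (equivalent dose = energy per mass),
      = m²·s⁻².
  Combining: Gy⁻¹·Wb⁻¹·s·N⁻¹·A·V·kg⁻¹·J²·Sv = (m⁻²·s²) · (kg⁻¹·m⁻²·s²·A) · s · (kg⁻¹·m⁻¹·s²) · A · (kg·m²·s⁻³·A⁻¹) · kg⁻¹ · (kg²·m⁴·s⁻⁴) · (m²·s⁻²) = m³·s⁻²·A.
Left is kg⁻¹·m·A; right is m³·s⁻²·A — different.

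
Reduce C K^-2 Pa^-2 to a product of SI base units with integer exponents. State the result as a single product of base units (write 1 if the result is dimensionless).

kg⁻²·m²·s⁵·A·K⁻²

C = A·s = s·A (charge = current × time).
Pa = N/m² (pressure = force per area),
    = kg·m⁻¹·s⁻².
So Pa⁻² = kg⁻²·m²·s⁴.
Combining: C·K⁻²·Pa⁻² = (s·A) · K⁻² · (kg⁻²·m²·s⁴) = kg⁻²·m²·s⁵·A·K⁻².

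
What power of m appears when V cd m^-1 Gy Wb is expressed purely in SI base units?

5

V = W/A (potential = power per current),
    = kg·m²·s⁻³·A⁻¹.
Gy = J/kg (absorbed dose = energy per mass),
    = m²·s⁻².
Wb = V·s (flux: a volt is a weber per second),
    = kg·m²·s⁻²·A⁻¹.
Combining: V·cd·m⁻¹·Gy·Wb = (kg·m²·s⁻³·A⁻¹) · cd · m⁻¹ · (m²·s⁻²) · (kg·m²·s⁻²·A⁻¹) = kg²·m⁵·s⁻⁷·A⁻²·cd.
The exponent of m is 5.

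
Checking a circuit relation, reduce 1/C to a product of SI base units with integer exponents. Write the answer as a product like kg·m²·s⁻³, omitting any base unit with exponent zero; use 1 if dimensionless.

C = s·A.
So C⁻¹ = s⁻¹·A⁻¹.

s⁻¹·A⁻¹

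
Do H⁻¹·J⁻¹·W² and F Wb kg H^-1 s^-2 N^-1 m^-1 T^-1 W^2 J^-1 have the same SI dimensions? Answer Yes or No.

Left side:
  H = Wb/A (inductance = flux per current),
      = kg·m²·s⁻²·A⁻².
  So H⁻¹ = kg⁻¹·m⁻²·s²·A².
  J = N·m (work = force × distance),
      = kg·m²·s⁻².
  So J⁻¹ = kg⁻¹·m⁻²·s².
  W = J/s (power = energy per time),
      = kg·m²·s⁻³.
  So W² = kg²·m⁴·s⁻⁶.
  Combining: H⁻¹·J⁻¹·W² = (kg⁻¹·m⁻²·s²·A²) · (kg⁻¹·m⁻²·s²) · (kg²·m⁴·s⁻⁶) = s⁻²·A².
Right side:
  F = kg⁻¹·m⁻²·s⁴·A².
  Wb = kg·m²·s⁻²·A⁻¹.
  H = kg·m²·s⁻²·A⁻².
  So H⁻¹ = kg⁻¹·m⁻²·s²·A².
  N = kg·m·s⁻².
  So N⁻¹ = kg⁻¹·m⁻¹·s².
  T = kg·s⁻²·A⁻¹.
  So T⁻¹ = kg⁻¹·s²·A.
  W = kg·m²·s⁻³.
  So W² = kg²·m⁴·s⁻⁶.
  J = kg·m²·s⁻².
  So J⁻¹ = kg⁻¹·m⁻²·s².
  Combining: F·Wb·kg·H⁻¹·s⁻²·N⁻¹·m⁻¹·T⁻¹·W²·J⁻¹ = (kg⁻¹·m⁻²·s⁴·A²) · (kg·m²·s⁻²·A⁻¹) · kg · (kg⁻¹·m⁻²·s²·A²) · s⁻² · (kg⁻¹·m⁻¹·s²) · m⁻¹ · (kg⁻¹·s²·A) · (kg²·m⁴·s⁻⁶) · (kg⁻¹·m⁻²·s²) = kg⁻¹·m⁻²·s²·A⁴.
Left is s⁻²·A²; right is kg⁻¹·m⁻²·s²·A⁴ — different.

No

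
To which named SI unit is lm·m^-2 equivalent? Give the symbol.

lx

lm = cd·sr = cd (luminous flux; sr is dimensionless).
Combining: lm·m⁻² = cd · m⁻² = m⁻²·cd.
m⁻²·cd is the base-SI form of the lux.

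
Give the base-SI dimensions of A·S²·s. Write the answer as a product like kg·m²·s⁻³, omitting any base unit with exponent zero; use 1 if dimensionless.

S = kg⁻¹·m⁻²·s³·A².
So S² = kg⁻²·m⁻⁴·s⁶·A⁴.
Combining: A·S²·s = A · (kg⁻²·m⁻⁴·s⁶·A⁴) · s = kg⁻²·m⁻⁴·s⁷·A⁵.

kg⁻²·m⁻⁴·s⁷·A⁵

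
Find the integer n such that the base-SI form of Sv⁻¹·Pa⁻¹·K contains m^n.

-1

Sv = m²·s⁻².
So Sv⁻¹ = m⁻²·s².
Pa = kg·m⁻¹·s⁻².
So Pa⁻¹ = kg⁻¹·m·s².
Combining: Sv⁻¹·Pa⁻¹·K = (m⁻²·s²) · (kg⁻¹·m·s²) · K = kg⁻¹·m⁻¹·s⁴·K.
The exponent of m is -1.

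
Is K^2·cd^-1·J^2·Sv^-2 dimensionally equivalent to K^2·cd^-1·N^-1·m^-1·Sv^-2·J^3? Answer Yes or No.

Yes

Left side:
  J = kg·m²·s⁻².
  So J² = kg²·m⁴·s⁻⁴.
  Sv = m²·s⁻².
  So Sv⁻² = m⁻⁴·s⁴.
  Combining: K²·cd⁻¹·J²·Sv⁻² = K² · cd⁻¹ · (kg²·m⁴·s⁻⁴) · (m⁻⁴·s⁴) = kg²·K²·cd⁻¹.
Right side:
  N = kg·m/s² = kg·m·s⁻² (force = mass × acceleration).
  So N⁻¹ = kg⁻¹·m⁻¹·s².
  Sv = J/kg (equivalent dose = energy per mass),
      = m²·s⁻².
  So Sv⁻² = m⁻⁴·s⁴.
  J = N·m (work = force × distance),
      = kg·m²·s⁻².
  So J³ = kg³·m⁶·s⁻⁶.
  Combining: K²·cd⁻¹·N⁻¹·m⁻¹·Sv⁻²·J³ = K² · cd⁻¹ · (kg⁻¹·m⁻¹·s²) · m⁻¹ · (m⁻⁴·s⁴) · (kg³·m⁶·s⁻⁶) = kg²·K²·cd⁻¹.
Both reduce to kg²·K²·cd⁻¹.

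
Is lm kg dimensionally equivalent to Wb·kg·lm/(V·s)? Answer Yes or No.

Left side:
  lm = cd.
  Combining: lm·kg = cd · kg = kg·cd.
Right side:
  Wb = V·s (flux: a volt is a weber per second),
      = kg·m²·s⁻²·A⁻¹.
  V = W/A (potential = power per current),
      = kg·m²·s⁻³·A⁻¹.
  So V⁻¹ = kg⁻¹·m⁻²·s³·A.
  lm = cd·sr = cd (luminous flux; sr is dimensionless).
  Combining: Wb·V⁻¹·s⁻¹·kg·lm = (kg·m²·s⁻²·A⁻¹) · (kg⁻¹·m⁻²·s³·A) · s⁻¹ · kg · cd = kg·cd.
Both reduce to kg·cd.

Yes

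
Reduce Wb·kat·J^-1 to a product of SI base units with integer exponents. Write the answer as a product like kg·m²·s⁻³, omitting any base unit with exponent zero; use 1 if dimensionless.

s⁻¹·A⁻¹·mol

Wb = V·s (flux: a volt is a weber per second),
    = kg·m²·s⁻²·A⁻¹.
kat = mol/s = s⁻¹·mol (catalytic activity).
J = N·m (work = force × distance),
    = kg·m²·s⁻².
So J⁻¹ = kg⁻¹·m⁻²·s².
Combining: Wb·kat·J⁻¹ = (kg·m²·s⁻²·A⁻¹) · (s⁻¹·mol) · (kg⁻¹·m⁻²·s²) = s⁻¹·A⁻¹·mol.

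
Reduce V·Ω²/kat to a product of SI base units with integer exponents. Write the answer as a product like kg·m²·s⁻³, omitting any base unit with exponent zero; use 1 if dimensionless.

kg³·m⁶·s⁻⁸·A⁻⁵·mol⁻¹

V = kg·m²·s⁻³·A⁻¹.
Ω = kg·m²·s⁻³·A⁻².
So Ω² = kg²·m⁴·s⁻⁶·A⁻⁴.
kat = s⁻¹·mol.
So kat⁻¹ = s·mol⁻¹.
Combining: V·Ω²·kat⁻¹ = (kg·m²·s⁻³·A⁻¹) · (kg²·m⁴·s⁻⁶·A⁻⁴) · (s·mol⁻¹) = kg³·m⁶·s⁻⁸·A⁻⁵·mol⁻¹.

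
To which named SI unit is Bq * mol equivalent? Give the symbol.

kat

Bq = s⁻¹.
Combining: Bq·mol = s⁻¹ · mol = s⁻¹·mol.
s⁻¹·mol is the base-SI form of the katal.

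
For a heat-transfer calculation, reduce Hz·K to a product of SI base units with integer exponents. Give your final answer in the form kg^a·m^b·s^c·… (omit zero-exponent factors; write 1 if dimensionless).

Hz = 1/s = s⁻¹ (frequency is cycles per second).
Combining: Hz·K = s⁻¹ · K = s⁻¹·K.

s⁻¹·K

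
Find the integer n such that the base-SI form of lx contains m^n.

-2

lx = lm/m² (illuminance = luminous flux per area),
    = m⁻²·cd.
The exponent of m is -2.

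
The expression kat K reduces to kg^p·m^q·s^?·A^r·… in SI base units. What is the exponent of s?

kat = mol/s = s⁻¹·mol (catalytic activity).
Combining: kat·K = (s⁻¹·mol) · K = s⁻¹·K·mol.
The exponent of s is -1.

-1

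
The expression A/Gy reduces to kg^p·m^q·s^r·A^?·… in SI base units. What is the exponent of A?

Gy = m²·s⁻².
So Gy⁻¹ = m⁻²·s².
Combining: Gy⁻¹·A = (m⁻²·s²) · A = m⁻²·s²·A.
The exponent of A is 1.

1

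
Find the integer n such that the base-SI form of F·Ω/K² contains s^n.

1

F = C/V (capacitance = charge per voltage),
    = A·s/(kg·m²·s⁻³·A⁻¹) (substituting C and V),
    = kg⁻¹·m⁻²·s⁴·A².
Ω = V/A (resistance = voltage per current),
    = kg·m²·s⁻³·A⁻².
Combining: K⁻²·F·Ω = K⁻² · (kg⁻¹·m⁻²·s⁴·A²) · (kg·m²·s⁻³·A⁻²) = s·K⁻².
The exponent of s is 1.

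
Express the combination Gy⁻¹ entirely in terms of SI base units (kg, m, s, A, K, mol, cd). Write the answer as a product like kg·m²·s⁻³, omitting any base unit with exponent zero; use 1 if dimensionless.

m⁻²·s²

Gy = J/kg (absorbed dose = energy per mass),
    = m²·s⁻².
So Gy⁻¹ = m⁻²·s².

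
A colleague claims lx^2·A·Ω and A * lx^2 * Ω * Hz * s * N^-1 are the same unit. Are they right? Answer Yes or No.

Left side:
  lx = lm/m² (illuminance = luminous flux per area),
      = m⁻²·cd.
  So lx² = m⁻⁴·cd².
  Ω = V/A (resistance = voltage per current),
      = kg·m²·s⁻³·A⁻².
  Combining: lx²·A·Ω = (m⁻⁴·cd²) · A · (kg·m²·s⁻³·A⁻²) = kg·m⁻²·s⁻³·A⁻¹·cd².
Right side:
  lx = m⁻²·cd.
  So lx² = m⁻⁴·cd².
  Ω = kg·m²·s⁻³·A⁻².
  Hz = s⁻¹.
  N = kg·m·s⁻².
  So N⁻¹ = kg⁻¹·m⁻¹·s².
  Combining: A·lx²·Ω·Hz·s·N⁻¹ = A · (m⁻⁴·cd²) · (kg·m²·s⁻³·A⁻²) · s⁻¹ · s · (kg⁻¹·m⁻¹·s²) = m⁻³·s⁻¹·A⁻¹·cd².
Left is kg·m⁻²·s⁻³·A⁻¹·cd²; right is m⁻³·s⁻¹·A⁻¹·cd² — different.

No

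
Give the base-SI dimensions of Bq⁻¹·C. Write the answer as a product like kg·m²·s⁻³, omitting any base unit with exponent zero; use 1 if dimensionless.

Bq = 1/s = s⁻¹ (activity is decays per second).
So Bq⁻¹ = s.
C = A·s = s·A (charge = current × time).
Combining: Bq⁻¹·C = s · (s·A) = s²·A.

s²·A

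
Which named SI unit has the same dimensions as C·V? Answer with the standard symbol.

C = s·A.
V = kg·m²·s⁻³·A⁻¹.
Combining: C·V = (s·A) · (kg·m²·s⁻³·A⁻¹) = kg·m²·s⁻².
kg·m²·s⁻² is the base-SI form of the joule.

J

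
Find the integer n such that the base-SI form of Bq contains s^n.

-1

Bq = s⁻¹.
The exponent of s is -1.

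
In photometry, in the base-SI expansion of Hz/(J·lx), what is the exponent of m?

0

J = kg·m²·s⁻².
So J⁻¹ = kg⁻¹·m⁻²·s².
Hz = s⁻¹.
lx = m⁻²·cd.
So lx⁻¹ = m²·cd⁻¹.
Combining: J⁻¹·Hz·lx⁻¹ = (kg⁻¹·m⁻²·s²) · s⁻¹ · (m²·cd⁻¹) = kg⁻¹·s·cd⁻¹.
The exponent of m is 0.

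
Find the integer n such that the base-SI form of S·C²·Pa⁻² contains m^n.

0

S = 1/Ω (conductance is reciprocal resistance),
    = kg⁻¹·m⁻²·s³·A².
C = A·s = s·A (charge = current × time).
So C² = s²·A².
Pa = N/m² (pressure = force per area),
    = kg·m⁻¹·s⁻².
So Pa⁻² = kg⁻²·m²·s⁴.
Combining: S·C²·Pa⁻² = (kg⁻¹·m⁻²·s³·A²) · (s²·A²) · (kg⁻²·m²·s⁴) = kg⁻³·s⁹·A⁴.
The exponent of m is 0.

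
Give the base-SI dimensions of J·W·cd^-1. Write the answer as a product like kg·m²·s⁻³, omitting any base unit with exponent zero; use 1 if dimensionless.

J = kg·m²·s⁻².
W = kg·m²·s⁻³.
Combining: J·W·cd⁻¹ = (kg·m²·s⁻²) · (kg·m²·s⁻³) · cd⁻¹ = kg²·m⁴·s⁻⁵·cd⁻¹.

kg²·m⁴·s⁻⁵·cd⁻¹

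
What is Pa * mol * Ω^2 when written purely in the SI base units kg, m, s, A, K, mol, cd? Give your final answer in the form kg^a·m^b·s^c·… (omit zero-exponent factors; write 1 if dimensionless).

Pa = N/m² (pressure = force per area),
    = kg·m⁻¹·s⁻².
Ω = V/A (resistance = voltage per current),
    = kg·m²·s⁻³·A⁻².
So Ω² = kg²·m⁴·s⁻⁶·A⁻⁴.
Combining: Pa·mol·Ω² = (kg·m⁻¹·s⁻²) · mol · (kg²·m⁴·s⁻⁶·A⁻⁴) = kg³·m³·s⁻⁸·A⁻⁴·mol.

kg³·m³·s⁻⁸·A⁻⁴·mol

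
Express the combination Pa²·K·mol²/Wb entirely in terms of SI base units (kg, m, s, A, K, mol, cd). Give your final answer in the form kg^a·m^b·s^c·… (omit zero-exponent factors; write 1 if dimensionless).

kg·m⁻⁴·s⁻²·A·K·mol²

Pa = kg·m⁻¹·s⁻².
So Pa² = kg²·m⁻²·s⁻⁴.
Wb = kg·m²·s⁻²·A⁻¹.
So Wb⁻¹ = kg⁻¹·m⁻²·s²·A.
Combining: Pa²·K·mol²·Wb⁻¹ = (kg²·m⁻²·s⁻⁴) · K · mol² · (kg⁻¹·m⁻²·s²·A) = kg·m⁻⁴·s⁻²·A·K·mol².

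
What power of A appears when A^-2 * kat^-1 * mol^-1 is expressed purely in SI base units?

-2

kat = mol/s = s⁻¹·mol (catalytic activity).
So kat⁻¹ = s·mol⁻¹.
Combining: A⁻²·kat⁻¹·mol⁻¹ = A⁻² · (s·mol⁻¹) · mol⁻¹ = s·A⁻²·mol⁻².
The exponent of A is -2.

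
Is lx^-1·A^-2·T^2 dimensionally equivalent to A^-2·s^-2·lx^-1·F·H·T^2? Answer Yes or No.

Yes

Left side:
  lx = lm/m² (illuminance = luminous flux per area),
      = m⁻²·cd.
  So lx⁻¹ = m²·cd⁻¹.
  T = Wb/m² (flux density = flux per area),
      = kg·s⁻²·A⁻¹.
  So T² = kg²·s⁻⁴·A⁻².
  Combining: lx⁻¹·A⁻²·T² = (m²·cd⁻¹) · A⁻² · (kg²·s⁻⁴·A⁻²) = kg²·m²·s⁻⁴·A⁻⁴·cd⁻¹.
Right side:
  lx = lm/m² (illuminance = luminous flux per area),
      = m⁻²·cd.
  So lx⁻¹ = m²·cd⁻¹.
  F = C/V (capacitance = charge per voltage),
      = A·s/(kg·m²·s⁻³·A⁻¹) (substituting C and V),
      = kg⁻¹·m⁻²·s⁴·A².
  H = Wb/A (inductance = flux per current),
      = kg·m²·s⁻²·A⁻².
  T = Wb/m² (flux density = flux per area),
      = kg·s⁻²·A⁻¹.
  So T² = kg²·s⁻⁴·A⁻².
  Combining: A⁻²·s⁻²·lx⁻¹·F·H·T² = A⁻² · s⁻² · (m²·cd⁻¹) · (kg⁻¹·m⁻²·s⁴·A²) · (kg·m²·s⁻²·A⁻²) · (kg²·s⁻⁴·A⁻²) = kg²·m²·s⁻⁴·A⁻⁴·cd⁻¹.
Both reduce to kg²·m²·s⁻⁴·A⁻⁴·cd⁻¹.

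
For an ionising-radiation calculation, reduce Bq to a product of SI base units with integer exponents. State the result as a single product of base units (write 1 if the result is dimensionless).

s⁻¹

Bq = s⁻¹.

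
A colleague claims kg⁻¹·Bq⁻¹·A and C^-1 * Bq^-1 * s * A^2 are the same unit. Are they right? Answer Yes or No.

No

Left side:
  Bq = s⁻¹.
  So Bq⁻¹ = s.
  Combining: kg⁻¹·Bq⁻¹·A = kg⁻¹ · s · A = kg⁻¹·s·A.
Right side:
  C = A·s = s·A (charge = current × time).
  So C⁻¹ = s⁻¹·A⁻¹.
  Bq = 1/s = s⁻¹ (activity is decays per second).
  So Bq⁻¹ = s.
  Combining: C⁻¹·Bq⁻¹·s·A² = (s⁻¹·A⁻¹) · s · s · A² = s·A.
Left is kg⁻¹·s·A; right is s·A — different.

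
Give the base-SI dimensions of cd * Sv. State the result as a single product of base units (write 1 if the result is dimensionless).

m²·s⁻²·cd

Sv = J/kg (equivalent dose = energy per mass),
    = m²·s⁻².
Combining: cd·Sv = cd · (m²·s⁻²) = m²·s⁻²·cd.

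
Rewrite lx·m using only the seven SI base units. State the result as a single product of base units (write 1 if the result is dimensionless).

lx = m⁻²·cd.
Combining: lx·m = (m⁻²·cd) · m = m⁻¹·cd.

m⁻¹·cd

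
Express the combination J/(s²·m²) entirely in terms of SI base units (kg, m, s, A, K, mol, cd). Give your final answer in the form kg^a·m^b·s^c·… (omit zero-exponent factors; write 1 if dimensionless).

kg·s⁻⁴

J = N·m (work = force × distance),
    = kg·m²·s⁻².
Combining: s⁻²·J·m⁻² = s⁻² · (kg·m²·s⁻²) · m⁻² = kg·s⁻⁴.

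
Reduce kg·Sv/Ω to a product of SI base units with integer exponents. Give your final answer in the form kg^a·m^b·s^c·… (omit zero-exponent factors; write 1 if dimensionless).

Ω = kg·m²·s⁻³·A⁻².
So Ω⁻¹ = kg⁻¹·m⁻²·s³·A².
Sv = m²·s⁻².
Combining: kg·Ω⁻¹·Sv = kg · (kg⁻¹·m⁻²·s³·A²) · (m²·s⁻²) = s·A².

s·A²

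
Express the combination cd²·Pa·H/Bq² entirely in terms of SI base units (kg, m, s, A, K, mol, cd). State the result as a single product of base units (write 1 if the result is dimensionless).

Pa = kg·m⁻¹·s⁻².
Bq = s⁻¹.
So Bq⁻² = s².
H = kg·m²·s⁻²·A⁻².
Combining: cd²·Pa·Bq⁻²·H = cd² · (kg·m⁻¹·s⁻²) · s² · (kg·m²·s⁻²·A⁻²) = kg²·m·s⁻²·A⁻²·cd².

kg²·m·s⁻²·A⁻²·cd²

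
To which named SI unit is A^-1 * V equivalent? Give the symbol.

V = W/A (potential = power per current),
    = kg·m²·s⁻³·A⁻¹.
Combining: A⁻¹·V = A⁻¹ · (kg·m²·s⁻³·A⁻¹) = kg·m²·s⁻³·A⁻².
kg·m²·s⁻³·A⁻² is the base-SI form of the ohm.

Ω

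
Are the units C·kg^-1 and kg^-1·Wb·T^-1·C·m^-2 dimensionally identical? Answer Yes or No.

Yes

Left side:
  C = A·s = s·A (charge = current × time).
  Combining: C·kg⁻¹ = (s·A) · kg⁻¹ = kg⁻¹·s·A.
Right side:
  Wb = V·s (flux: a volt is a weber per second),
      = kg·m²·s⁻²·A⁻¹.
  T = Wb/m² (flux density = flux per area),
      = kg·s⁻²·A⁻¹.
  So T⁻¹ = kg⁻¹·s²·A.
  C = A·s = s·A (charge = current × time).
  Combining: kg⁻¹·Wb·T⁻¹·C·m⁻² = kg⁻¹ · (kg·m²·s⁻²·A⁻¹) · (kg⁻¹·s²·A) · (s·A) · m⁻² = kg⁻¹·s·A.
Both reduce to kg⁻¹·s·A.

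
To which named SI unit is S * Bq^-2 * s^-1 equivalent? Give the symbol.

F

S = kg⁻¹·m⁻²·s³·A².
Bq = s⁻¹.
So Bq⁻² = s².
Combining: S·Bq⁻²·s⁻¹ = (kg⁻¹·m⁻²·s³·A²) · s² · s⁻¹ = kg⁻¹·m⁻²·s⁴·A².
kg⁻¹·m⁻²·s⁴·A² is the base-SI form of the farad.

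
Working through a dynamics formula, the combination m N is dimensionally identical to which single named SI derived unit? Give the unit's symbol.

N = kg·m·s⁻².
Combining: m·N = m · (kg·m·s⁻²) = kg·m²·s⁻².
kg·m²·s⁻² is the base-SI form of the joule.

J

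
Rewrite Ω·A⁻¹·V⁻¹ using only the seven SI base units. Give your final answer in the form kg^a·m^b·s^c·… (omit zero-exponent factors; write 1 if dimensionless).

Ω = kg·m²·s⁻³·A⁻².
V = kg·m²·s⁻³·A⁻¹.
So V⁻¹ = kg⁻¹·m⁻²·s³·A.
Combining: Ω·A⁻¹·V⁻¹ = (kg·m²·s⁻³·A⁻²) · A⁻¹ · (kg⁻¹·m⁻²·s³·A) = A⁻².

A⁻²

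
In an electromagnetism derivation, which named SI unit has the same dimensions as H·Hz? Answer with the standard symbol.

Ω

H = kg·m²·s⁻²·A⁻².
Hz = s⁻¹.
Combining: H·Hz = (kg·m²·s⁻²·A⁻²) · s⁻¹ = kg·m²·s⁻³·A⁻².
kg·m²·s⁻³·A⁻² is the base-SI form of the ohm.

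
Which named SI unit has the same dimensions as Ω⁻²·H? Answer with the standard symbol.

Ω = V/A (resistance = voltage per current),
    = kg·m²·s⁻³·A⁻².
So Ω⁻² = kg⁻²·m⁻⁴·s⁶·A⁴.
H = Wb/A (inductance = flux per current),
    = kg·m²·s⁻²·A⁻².
Combining: Ω⁻²·H = (kg⁻²·m⁻⁴·s⁶·A⁴) · (kg·m²·s⁻²·A⁻²) = kg⁻¹·m⁻²·s⁴·A².
kg⁻¹·m⁻²·s⁴·A² is the base-SI form of the farad.

F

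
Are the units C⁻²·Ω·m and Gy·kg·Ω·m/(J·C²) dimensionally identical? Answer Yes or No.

Left side:
  C = A·s = s·A (charge = current × time).
  So C⁻² = s⁻²·A⁻².
  Ω = V/A (resistance = voltage per current),
      = kg·m²·s⁻³·A⁻².
  Combining: C⁻²·Ω·m = (s⁻²·A⁻²) · (kg·m²·s⁻³·A⁻²) · m = kg·m³·s⁻⁵·A⁻⁴.
Right side:
  J = N·m (work = force × distance),
      = kg·m²·s⁻².
  So J⁻¹ = kg⁻¹·m⁻²·s².
  Gy = J/kg (absorbed dose = energy per mass),
      = m²·s⁻².
  C = A·s = s·A (charge = current × time).
  So C⁻² = s⁻²·A⁻².
  Ω = V/A (resistance = voltage per current),
      = kg·m²·s⁻³·A⁻².
  Combining: J⁻¹·Gy·kg·C⁻²·Ω·m = (kg⁻¹·m⁻²·s²) · (m²·s⁻²) · kg · (s⁻²·A⁻²) · (kg·m²·s⁻³·A⁻²) · m = kg·m³·s⁻⁵·A⁻⁴.
Both reduce to kg·m³·s⁻⁵·A⁻⁴.

Yes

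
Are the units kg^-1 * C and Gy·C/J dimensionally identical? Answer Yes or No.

Left side:
  C = s·A.
  Combining: kg⁻¹·C = kg⁻¹ · (s·A) = kg⁻¹·s·A.
Right side:
  Gy = J/kg (absorbed dose = energy per mass),
      = m²·s⁻².
  J = N·m (work = force × distance),
      = kg·m²·s⁻².
  So J⁻¹ = kg⁻¹·m⁻²·s².
  C = A·s = s·A (charge = current × time).
  Combining: Gy·J⁻¹·C = (m²·s⁻²) · (kg⁻¹·m⁻²·s²) · (s·A) = kg⁻¹·s·A.
Both reduce to kg⁻¹·s·A.

Yes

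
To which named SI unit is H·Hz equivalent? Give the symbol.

H = kg·m²·s⁻²·A⁻².
Hz = s⁻¹.
Combining: H·Hz = (kg·m²·s⁻²·A⁻²) · s⁻¹ = kg·m²·s⁻³·A⁻².
kg·m²·s⁻³·A⁻² is the base-SI form of the ohm.

Ω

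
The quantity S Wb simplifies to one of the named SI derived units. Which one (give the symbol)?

C

S = kg⁻¹·m⁻²·s³·A².
Wb = kg·m²·s⁻²·A⁻¹.
Combining: S·Wb = (kg⁻¹·m⁻²·s³·A²) · (kg·m²·s⁻²·A⁻¹) = s·A.
s·A is the base-SI form of the coulomb.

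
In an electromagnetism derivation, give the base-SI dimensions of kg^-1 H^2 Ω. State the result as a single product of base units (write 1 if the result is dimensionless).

H = kg·m²·s⁻²·A⁻².
So H² = kg²·m⁴·s⁻⁴·A⁻⁴.
Ω = kg·m²·s⁻³·A⁻².
Combining: kg⁻¹·H²·Ω = kg⁻¹ · (kg²·m⁴·s⁻⁴·A⁻⁴) · (kg·m²·s⁻³·A⁻²) = kg²·m⁶·s⁻⁷·A⁻⁶.

kg²·m⁶·s⁻⁷·A⁻⁶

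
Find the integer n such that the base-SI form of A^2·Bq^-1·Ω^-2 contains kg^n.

Bq = s⁻¹.
So Bq⁻¹ = s.
Ω = kg·m²·s⁻³·A⁻².
So Ω⁻² = kg⁻²·m⁻⁴·s⁶·A⁴.
Combining: A²·Bq⁻¹·Ω⁻² = A² · s · (kg⁻²·m⁻⁴·s⁶·A⁴) = kg⁻²·m⁻⁴·s⁷·A⁶.
The exponent of kg is -2.

-2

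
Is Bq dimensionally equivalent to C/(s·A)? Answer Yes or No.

No

Left side:
  Bq = 1/s = s⁻¹ (activity is decays per second).
Right side:
  C = A·s = s·A (charge = current × time).
  Combining: s⁻¹·A⁻¹·C = s⁻¹ · A⁻¹ · (s·A) = 1.
Left is s⁻¹; right is 1 — different.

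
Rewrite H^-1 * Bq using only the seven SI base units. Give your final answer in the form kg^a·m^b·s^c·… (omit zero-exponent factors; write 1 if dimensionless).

kg⁻¹·m⁻²·s·A²

H = kg·m²·s⁻²·A⁻².
So H⁻¹ = kg⁻¹·m⁻²·s²·A².
Bq = s⁻¹.
Combining: H⁻¹·Bq = (kg⁻¹·m⁻²·s²·A²) · s⁻¹ = kg⁻¹·m⁻²·s·A².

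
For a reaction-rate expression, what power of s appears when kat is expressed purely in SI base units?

-1

kat = mol/s = s⁻¹·mol (catalytic activity).
The exponent of s is -1.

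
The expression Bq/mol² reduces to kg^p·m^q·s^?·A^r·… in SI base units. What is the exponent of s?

Bq = 1/s = s⁻¹ (activity is decays per second).
Combining: mol⁻²·Bq = mol⁻² · s⁻¹ = s⁻¹·mol⁻².
The exponent of s is -1.

-1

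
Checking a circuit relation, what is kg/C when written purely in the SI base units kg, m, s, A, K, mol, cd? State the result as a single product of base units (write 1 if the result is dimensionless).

C = A·s = s·A (charge = current × time).
So C⁻¹ = s⁻¹·A⁻¹.
Combining: kg·C⁻¹ = kg · (s⁻¹·A⁻¹) = kg·s⁻¹·A⁻¹.

kg·s⁻¹·A⁻¹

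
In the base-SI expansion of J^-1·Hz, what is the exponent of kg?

-1

J = kg·m²·s⁻².
So J⁻¹ = kg⁻¹·m⁻²·s².
Hz = s⁻¹.
Combining: J⁻¹·Hz = (kg⁻¹·m⁻²·s²) · s⁻¹ = kg⁻¹·m⁻²·s.
The exponent of kg is -1.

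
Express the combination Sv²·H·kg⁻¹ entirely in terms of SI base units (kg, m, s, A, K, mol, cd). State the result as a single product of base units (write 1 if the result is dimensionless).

m⁶·s⁻⁶·A⁻²

Sv = m²·s⁻².
So Sv² = m⁴·s⁻⁴.
H = kg·m²·s⁻²·A⁻².
Combining: Sv²·H·kg⁻¹ = (m⁴·s⁻⁴) · (kg·m²·s⁻²·A⁻²) · kg⁻¹ = m⁶·s⁻⁶·A⁻².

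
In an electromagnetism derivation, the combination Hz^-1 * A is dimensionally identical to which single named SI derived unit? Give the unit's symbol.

Hz = 1/s = s⁻¹ (frequency is cycles per second).
So Hz⁻¹ = s.
Combining: Hz⁻¹·A = s · A = s·A.
s·A is the base-SI form of the coulomb.

C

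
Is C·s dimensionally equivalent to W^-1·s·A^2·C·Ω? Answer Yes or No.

Left side:
  C = s·A.
  Combining: C·s = (s·A) · s = s²·A.
Right side:
  W = J/s (power = energy per time),
      = kg·m²·s⁻³.
  So W⁻¹ = kg⁻¹·m⁻²·s³.
  C = A·s = s·A (charge = current × time).
  Ω = V/A (resistance = voltage per current),
      = kg·m²·s⁻³·A⁻².
  Combining: W⁻¹·s·A²·C·Ω = (kg⁻¹·m⁻²·s³) · s · A² · (s·A) · (kg·m²·s⁻³·A⁻²) = s²·A.
Both reduce to s²·A.

Yes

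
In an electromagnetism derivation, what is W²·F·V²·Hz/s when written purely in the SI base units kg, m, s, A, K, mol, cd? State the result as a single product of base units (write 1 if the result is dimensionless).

kg³·m⁶·s⁻¹⁰

W = kg·m²·s⁻³.
So W² = kg²·m⁴·s⁻⁶.
F = kg⁻¹·m⁻²·s⁴·A².
V = kg·m²·s⁻³·A⁻¹.
So V² = kg²·m⁴·s⁻⁶·A⁻².
Hz = s⁻¹.
Combining: s⁻¹·W²·F·V²·Hz = s⁻¹ · (kg²·m⁴·s⁻⁶) · (kg⁻¹·m⁻²·s⁴·A²) · (kg²·m⁴·s⁻⁶·A⁻²) · s⁻¹ = kg³·m⁶·s⁻¹⁰.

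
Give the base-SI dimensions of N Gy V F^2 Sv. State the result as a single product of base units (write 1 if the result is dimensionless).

N = kg·m/s² = kg·m·s⁻² (force = mass × acceleration).
Gy = J/kg (absorbed dose = energy per mass),
    = m²·s⁻².
V = W/A (potential = power per current),
    = kg·m²·s⁻³·A⁻¹.
F = C/V (capacitance = charge per voltage),
    = A·s/(kg·m²·s⁻³·A⁻¹) (substituting C and V),
    = kg⁻¹·m⁻²·s⁴·A².
So F² = kg⁻²·m⁻⁴·s⁸·A⁴.
Sv = J/kg (equivalent dose = energy per mass),
    = m²·s⁻².
Combining: N·Gy·V·F²·Sv = (kg·m·s⁻²) · (m²·s⁻²) · (kg·m²·s⁻³·A⁻¹) · (kg⁻²·m⁻⁴·s⁸·A⁴) · (m²·s⁻²) = m³·s⁻¹·A³.

m³·s⁻¹·A³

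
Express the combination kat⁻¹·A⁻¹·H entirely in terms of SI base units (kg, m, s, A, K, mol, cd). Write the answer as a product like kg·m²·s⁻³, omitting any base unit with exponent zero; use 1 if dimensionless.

kat = mol/s = s⁻¹·mol (catalytic activity).
So kat⁻¹ = s·mol⁻¹.
H = Wb/A (inductance = flux per current),
    = kg·m²·s⁻²·A⁻².
Combining: kat⁻¹·A⁻¹·H = (s·mol⁻¹) · A⁻¹ · (kg·m²·s⁻²·A⁻²) = kg·m²·s⁻¹·A⁻³·mol⁻¹.

kg·m²·s⁻¹·A⁻³·mol⁻¹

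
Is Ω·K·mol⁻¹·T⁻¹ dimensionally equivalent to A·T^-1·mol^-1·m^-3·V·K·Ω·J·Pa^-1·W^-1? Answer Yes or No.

Yes

Left side:
  Ω = V/A (resistance = voltage per current),
      = kg·m²·s⁻³·A⁻².
  T = Wb/m² (flux density = flux per area),
      = kg·s⁻²·A⁻¹.
  So T⁻¹ = kg⁻¹·s²·A.
  Combining: Ω·K·mol⁻¹·T⁻¹ = (kg·m²·s⁻³·A⁻²) · K · mol⁻¹ · (kg⁻¹·s²·A) = m²·s⁻¹·A⁻¹·K·mol⁻¹.
Right side:
  T = Wb/m² (flux density = flux per area),
      = kg·s⁻²·A⁻¹.
  So T⁻¹ = kg⁻¹·s²·A.
  V = W/A (potential = power per current),
      = kg·m²·s⁻³·A⁻¹.
  Ω = V/A (resistance = voltage per current),
      = kg·m²·s⁻³·A⁻².
  J = N·m (work = force × distance),
      = kg·m²·s⁻².
  Pa = N/m² (pressure = force per area),
      = kg·m⁻¹·s⁻².
  So Pa⁻¹ = kg⁻¹·m·s².
  W = J/s (power = energy per time),
      = kg·m²·s⁻³.
  So W⁻¹ = kg⁻¹·m⁻²·s³.
  Combining: A·T⁻¹·mol⁻¹·m⁻³·V·K·Ω·J·Pa⁻¹·W⁻¹ = A · (kg⁻¹·s²·A) · mol⁻¹ · m⁻³ · (kg·m²·s⁻³·A⁻¹) · K · (kg·m²·s⁻³·A⁻²) · (kg·m²·s⁻²) · (kg⁻¹·m·s²) · (kg⁻¹·m⁻²·s³) = m²·s⁻¹·A⁻¹·K·mol⁻¹.
Both reduce to m²·s⁻¹·A⁻¹·K·mol⁻¹.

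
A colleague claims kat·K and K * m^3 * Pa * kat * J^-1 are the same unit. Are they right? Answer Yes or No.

Yes

Left side:
  kat = s⁻¹·mol.
  Combining: kat·K = (s⁻¹·mol) · K = s⁻¹·K·mol.
Right side:
  Pa = kg·m⁻¹·s⁻².
  kat = s⁻¹·mol.
  J = kg·m²·s⁻².
  So J⁻¹ = kg⁻¹·m⁻²·s².
  Combining: K·m³·Pa·kat·J⁻¹ = K · m³ · (kg·m⁻¹·s⁻²) · (s⁻¹·mol) · (kg⁻¹·m⁻²·s²) = s⁻¹·K·mol.
Both reduce to s⁻¹·K·mol.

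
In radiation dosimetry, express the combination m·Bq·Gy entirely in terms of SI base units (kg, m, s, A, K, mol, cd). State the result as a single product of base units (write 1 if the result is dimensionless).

Bq = 1/s = s⁻¹ (activity is decays per second).
Gy = J/kg (absorbed dose = energy per mass),
    = m²·s⁻².
Combining: m·Bq·Gy = m · s⁻¹ · (m²·s⁻²) = m³·s⁻³.

m³·s⁻³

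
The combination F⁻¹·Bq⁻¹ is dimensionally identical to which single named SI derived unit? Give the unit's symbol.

Ω

F = C/V (capacitance = charge per voltage),
    = A·s/(kg·m²·s⁻³·A⁻¹) (substituting C and V),
    = kg⁻¹·m⁻²·s⁴·A².
So F⁻¹ = kg·m²·s⁻⁴·A⁻².
Bq = 1/s = s⁻¹ (activity is decays per second).
So Bq⁻¹ = s.
Combining: F⁻¹·Bq⁻¹ = (kg·m²·s⁻⁴·A⁻²) · s = kg·m²·s⁻³·A⁻².
kg·m²·s⁻³·A⁻² is the base-SI form of the ohm.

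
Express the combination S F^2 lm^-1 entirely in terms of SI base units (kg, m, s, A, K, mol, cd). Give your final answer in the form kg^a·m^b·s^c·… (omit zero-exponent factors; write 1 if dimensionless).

kg⁻³·m⁻⁶·s¹¹·A⁶·cd⁻¹

S = 1/Ω (conductance is reciprocal resistance),
    = kg⁻¹·m⁻²·s³·A².
F = C/V (capacitance = charge per voltage),
    = A·s/(kg·m²·s⁻³·A⁻¹) (substituting C and V),
    = kg⁻¹·m⁻²·s⁴·A².
So F² = kg⁻²·m⁻⁴·s⁸·A⁴.
lm = cd·sr = cd (luminous flux; sr is dimensionless).
So lm⁻¹ = cd⁻¹.
Combining: S·F²·lm⁻¹ = (kg⁻¹·m⁻²·s³·A²) · (kg⁻²·m⁻⁴·s⁸·A⁴) · cd⁻¹ = kg⁻³·m⁻⁶·s¹¹·A⁶·cd⁻¹.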